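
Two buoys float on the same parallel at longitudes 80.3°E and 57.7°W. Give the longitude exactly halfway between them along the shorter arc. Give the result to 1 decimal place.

11.3°E

Signed shortest Δλ from +80.3° to -57.7° is -138.0°.
Midpoint longitude = +80.3° + (-138.0°)/2 = +80.3° − 69.0° = +11.3°.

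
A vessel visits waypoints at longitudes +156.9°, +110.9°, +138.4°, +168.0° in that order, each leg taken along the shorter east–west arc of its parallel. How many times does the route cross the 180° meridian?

0

Leg 1: +156.9° → +110.9°, shortest Δλ = -46.0° (west) — does not cross 180°.
Leg 2: +110.9° → +138.4°, shortest Δλ = 27.5° (east) — does not cross 180°.
Leg 3: +138.4° → +168.0°, shortest Δλ = 29.6° (east) — does not cross 180°.
Total crossings: 0.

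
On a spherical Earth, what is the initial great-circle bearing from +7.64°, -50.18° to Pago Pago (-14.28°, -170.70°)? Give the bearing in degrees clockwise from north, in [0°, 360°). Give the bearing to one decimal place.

Δλ = -170.70 − -50.18 = -120.52°.
θ = atan2( sin Δλ · cos φ₂ , cos φ₁ · sin φ₂ − sin φ₁ · cos φ₂ · cos Δλ )
  = atan2(-0.83483, -0.17904) = -102.104° → normalised to [0°, 360°): 257.896°.

257.9°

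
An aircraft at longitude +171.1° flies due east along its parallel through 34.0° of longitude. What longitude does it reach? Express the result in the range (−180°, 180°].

Start at +171.1°; shift +34.0° → +205.1°.
+205.1° lies outside (−180°, 180°]; subtract 360° → -154.9°.

-154.9°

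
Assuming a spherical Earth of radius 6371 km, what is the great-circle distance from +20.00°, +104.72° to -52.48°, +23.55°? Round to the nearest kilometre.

11183 km

Δλ = 23.55 − 104.72 = -81.17°.
Δφ = -52.48 − 20.00 = -72.48°.
a = sin²(Δφ/2) + cos φ₁ · cos φ₂ · sin²(Δλ/2) = 0.591709.
c = 2·atan2(√a, √(1−a)) = 1.75526 rad → d = 6371·c ≈ 11182.76 km.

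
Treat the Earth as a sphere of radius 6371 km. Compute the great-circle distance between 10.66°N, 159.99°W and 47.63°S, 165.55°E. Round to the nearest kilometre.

Δλ = 165.55 − -159.99 = 325.54°; wrapped into (−180°, 180°]: -34.46°.
Δφ = -47.63 − 10.66 = -58.29°.
a = sin²(Δφ/2) + cos φ₁ · cos φ₂ · sin²(Δλ/2) = 0.295298.
c = 2·atan2(√a, √(1−a)) = 1.14900 rad → d = 6371·c ≈ 7320.26 km.

7320 km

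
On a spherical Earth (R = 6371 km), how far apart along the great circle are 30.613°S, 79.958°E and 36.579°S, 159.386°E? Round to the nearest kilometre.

7174 km

Δλ = 159.386 − 79.958 = 79.428°.
Δφ = -36.579 − -30.613 = -5.966°.
a = sin²(Δφ/2) + cos φ₁ · cos φ₂ · sin²(Δλ/2) = 0.284865.
c = 2·atan2(√a, √(1−a)) = 1.12601 rad → d = 6371·c ≈ 7173.78 km.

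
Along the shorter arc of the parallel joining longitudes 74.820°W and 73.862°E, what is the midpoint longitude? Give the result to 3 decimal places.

Signed shortest Δλ from -74.820° to +73.862° is +148.682°.
Midpoint longitude = -74.820° + (+148.682°)/2 = -74.820° + 74.341° = -0.479°.

0.479°W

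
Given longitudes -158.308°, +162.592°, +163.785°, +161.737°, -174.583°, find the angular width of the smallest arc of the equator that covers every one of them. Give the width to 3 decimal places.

Sort the longitudes: -174.583°, -158.308°, +161.737°, +162.592°, +163.785°.
Eastward gaps between consecutive values (wrapping around): 16.275°, 320.045°, 0.855°, 1.193°, 21.632°.
Largest gap = 320.045° ⇒ minimal covering band is its complement: 360° − 320.045° = 39.955°.
Band runs from +161.737° eastward to -158.308°, crossing the antimeridian.

39.955°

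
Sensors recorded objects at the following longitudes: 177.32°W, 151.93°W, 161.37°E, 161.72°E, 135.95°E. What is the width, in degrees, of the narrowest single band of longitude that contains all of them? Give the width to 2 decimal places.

72.12°

Sort the longitudes: -177.32°, -151.93°, +135.95°, +161.37°, +161.72°.
Eastward gaps between consecutive values (wrapping around): 25.39°, 287.88°, 25.42°, 0.35°, 20.96°.
Largest gap = 287.88° ⇒ minimal covering band is its complement: 360° − 287.88° = 72.12°.
Band runs from +135.95° eastward to -151.93°, crossing the antimeridian.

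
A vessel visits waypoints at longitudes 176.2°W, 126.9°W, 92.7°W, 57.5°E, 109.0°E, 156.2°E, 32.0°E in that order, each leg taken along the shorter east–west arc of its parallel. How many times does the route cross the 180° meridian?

Leg 1: -176.2° → -126.9°, shortest Δλ = 49.3° (east) — does not cross 180°.
Leg 2: -126.9° → -92.7°, shortest Δλ = 34.2° (east) — does not cross 180°.
Leg 3: -92.7° → +57.5°, shortest Δλ = 150.2° (east) — does not cross 180°.
Leg 4: +57.5° → +109.0°, shortest Δλ = 51.5° (east) — does not cross 180°.
Leg 5: +109.0° → +156.2°, shortest Δλ = 47.2° (east) — does not cross 180°.
Leg 6: +156.2° → +32.0°, shortest Δλ = -124.2° (west) — does not cross 180°.
Total crossings: 0.

0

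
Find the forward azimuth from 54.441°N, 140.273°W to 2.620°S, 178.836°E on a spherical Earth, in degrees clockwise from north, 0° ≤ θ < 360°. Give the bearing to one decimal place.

Δλ = 178.836 − -140.273 = 319.109°; wrapped into (−180°, 180°]: -40.891°.
θ = atan2( sin Δλ · cos φ₂ , cos φ₁ · sin φ₂ − sin φ₁ · cos φ₂ · cos Δλ )
  = atan2(-0.65394, -0.64092) = -134.424° → normalised to [0°, 360°): 225.576°.

225.6°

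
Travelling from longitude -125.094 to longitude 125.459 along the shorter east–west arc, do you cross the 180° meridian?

Yes

Naïve |125.459 − -125.094| = 250.553° > 180°, so the shorter arc goes the other way round — across 180°.
Signed shortest Δλ = ((125.459 − -125.094 + 180) mod 360) − 180 = -109.447°.
Going west by 109.447° from -125.094° passes through 180° before reaching +125.459°.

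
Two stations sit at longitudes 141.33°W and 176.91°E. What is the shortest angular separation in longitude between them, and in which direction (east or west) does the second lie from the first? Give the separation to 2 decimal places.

Raw difference: 176.91 − -141.33 = 318.24°.
Normalise into (−180°, 180°]: 318.24° − 360° = -41.76°.
Negative ⇒ the second point lies to the west; separation 41.76°.

41.76° west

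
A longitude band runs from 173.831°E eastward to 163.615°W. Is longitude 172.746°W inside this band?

Yes

Band width going east from +173.831° to -163.615°: ((-163.615 − 173.831) mod 360) = 22.554°.
Offset of -172.746° east of the west edge: ((-172.746 − 173.831) mod 360) = 13.423°.
13.423° ≤ 22.554° ⇒ inside.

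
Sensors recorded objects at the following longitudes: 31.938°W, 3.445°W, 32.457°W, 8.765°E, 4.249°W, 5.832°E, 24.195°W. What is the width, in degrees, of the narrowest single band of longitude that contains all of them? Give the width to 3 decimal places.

Sort the longitudes: -32.457°, -31.938°, -24.195°, -4.249°, -3.445°, +5.832°, +8.765°.
Eastward gaps between consecutive values (wrapping around): 0.519°, 7.743°, 19.946°, 0.804°, 9.277°, 2.933°, 318.778°.
Largest gap = 318.778° ⇒ minimal covering band is its complement: 360° − 318.778° = 41.222°.
Band runs from -32.457° eastward to +8.765°.

41.222°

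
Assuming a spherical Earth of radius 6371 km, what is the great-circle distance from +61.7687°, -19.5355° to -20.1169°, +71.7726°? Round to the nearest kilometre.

Δλ = 71.7726 − -19.5355 = 91.3081°.
Δφ = -20.1169 − 61.7687 = -81.8856°.
a = sin²(Δφ/2) + cos φ₁ · cos φ₂ · sin²(Δλ/2) = 0.656582.
c = 2·atan2(√a, √(1−a)) = 1.88932 rad → d = 6371·c ≈ 12036.85 km.

12037 km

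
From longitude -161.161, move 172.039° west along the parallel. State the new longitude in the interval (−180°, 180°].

+26.800°

Start at -161.161°; shift −172.039° → -333.200°.
-333.200° lies outside (−180°, 180°]; add 360° → +26.800°.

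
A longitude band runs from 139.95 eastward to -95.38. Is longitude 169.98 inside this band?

Band width going east from +139.95° to -95.38°: ((-95.38 − 139.95) mod 360) = 124.67°.
Offset of +169.98° east of the west edge: ((169.98 − 139.95) mod 360) = 30.03°.
30.03° ≤ 124.67° ⇒ inside.

Yes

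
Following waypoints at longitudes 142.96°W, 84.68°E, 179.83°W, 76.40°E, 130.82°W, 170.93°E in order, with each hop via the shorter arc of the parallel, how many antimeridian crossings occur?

5

Leg 1: -142.96° → +84.68°, shortest Δλ = -132.36° (west) — crosses 180°.
Leg 2: +84.68° → -179.83°, shortest Δλ = 95.49° (east) — crosses 180°.
Leg 3: -179.83° → +76.40°, shortest Δλ = -103.77° (west) — crosses 180°.
Leg 4: +76.40° → -130.82°, shortest Δλ = 152.78° (east) — crosses 180°.
Leg 5: -130.82° → +170.93°, shortest Δλ = -58.25° (west) — crosses 180°.
Total crossings: 5.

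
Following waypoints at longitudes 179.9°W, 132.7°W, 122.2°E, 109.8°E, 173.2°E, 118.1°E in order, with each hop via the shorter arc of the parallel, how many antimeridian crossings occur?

Leg 1: -179.9° → -132.7°, shortest Δλ = 47.2° (east) — does not cross 180°.
Leg 2: -132.7° → +122.2°, shortest Δλ = -105.1° (west) — crosses 180°.
Leg 3: +122.2° → +109.8°, shortest Δλ = -12.4° (west) — does not cross 180°.
Leg 4: +109.8° → +173.2°, shortest Δλ = 63.4° (east) — does not cross 180°.
Leg 5: +173.2° → +118.1°, shortest Δλ = -55.1° (west) — does not cross 180°.
Total crossings: 1.

1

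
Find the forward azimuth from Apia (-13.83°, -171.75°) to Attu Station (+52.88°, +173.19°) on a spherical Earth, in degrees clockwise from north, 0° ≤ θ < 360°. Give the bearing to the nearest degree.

Δλ = 173.19 − -171.75 = 344.94°; wrapped into (−180°, 180°]: -15.06°.
θ = atan2( sin Δλ · cos φ₂ , cos φ₁ · sin φ₂ − sin φ₁ · cos φ₂ · cos Δλ )
  = atan2(-0.15680, 0.91356) = -9.739° → normalised to [0°, 360°): 350.261°.

350°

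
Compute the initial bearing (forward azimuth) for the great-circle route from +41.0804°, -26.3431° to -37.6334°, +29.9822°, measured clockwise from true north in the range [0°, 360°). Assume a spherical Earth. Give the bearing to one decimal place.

Δλ = 29.9822 − -26.3431 = 56.3253°.
θ = atan2( sin Δλ · cos φ₂ , cos φ₁ · sin φ₂ − sin φ₁ · cos φ₂ · cos Δλ )
  = atan2(0.65905, -0.74881) = 138.648° → normalised to [0°, 360°): 138.648°.

138.6°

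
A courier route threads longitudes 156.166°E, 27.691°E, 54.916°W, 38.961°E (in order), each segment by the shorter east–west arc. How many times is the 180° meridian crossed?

Leg 1: +156.166° → +27.691°, shortest Δλ = -128.475° (west) — does not cross 180°.
Leg 2: +27.691° → -54.916°, shortest Δλ = -82.607° (west) — does not cross 180°.
Leg 3: -54.916° → +38.961°, shortest Δλ = 93.877° (east) — does not cross 180°.
Total crossings: 0.

0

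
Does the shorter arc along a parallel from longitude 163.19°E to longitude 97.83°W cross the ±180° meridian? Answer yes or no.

Naïve |-97.83 − 163.19| = 261.02° > 180°, so the shorter arc goes the other way round — across 180°.
Signed shortest Δλ = ((-97.83 − 163.19 + 180) mod 360) − 180 = 98.98°.
Going east by 98.98° from +163.19° passes through 180° before reaching -97.83°.

Yes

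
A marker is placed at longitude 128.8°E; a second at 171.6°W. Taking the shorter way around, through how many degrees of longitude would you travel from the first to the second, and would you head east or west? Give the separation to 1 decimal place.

59.6° east

Raw difference: -171.6 − 128.8 = -300.4°.
Normalise into (−180°, 180°]: -300.4° + 360° = 59.6°.
Positive ⇒ the second point lies to the east; separation 59.6°.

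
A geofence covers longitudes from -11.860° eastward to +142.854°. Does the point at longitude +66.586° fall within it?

Yes

Band width going east from -11.860° to +142.854°: ((142.854 − -11.860) mod 360) = 154.714°.
Offset of +66.586° east of the west edge: ((66.586 − -11.860) mod 360) = 78.446°.
78.446° ≤ 154.714° ⇒ inside.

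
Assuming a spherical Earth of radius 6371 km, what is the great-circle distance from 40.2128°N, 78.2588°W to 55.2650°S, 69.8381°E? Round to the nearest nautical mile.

9255 nmi

Δλ = 69.8381 − -78.2588 = 148.0969°.
Δφ = -55.2650 − 40.2128 = -95.4778°.
a = sin²(Δφ/2) + cos φ₁ · cos φ₂ · sin²(Δλ/2) = 0.949981.
c = 2·atan2(√a, √(1−a)) = 2.69048 rad → d = 6371·c ≈ 17141.05 km ≈ 9255.43 nmi.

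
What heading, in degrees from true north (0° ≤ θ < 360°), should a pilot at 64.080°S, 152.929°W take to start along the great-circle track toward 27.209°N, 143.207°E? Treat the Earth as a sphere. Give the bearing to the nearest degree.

Δλ = 143.207 − -152.929 = 296.136°; wrapped into (−180°, 180°]: -63.864°.
θ = atan2( sin Δλ · cos φ₂ , cos φ₁ · sin φ₂ − sin φ₁ · cos φ₂ · cos Δλ )
  = atan2(-0.79841, 0.55222) = -55.331° → normalised to [0°, 360°): 304.669°.

305°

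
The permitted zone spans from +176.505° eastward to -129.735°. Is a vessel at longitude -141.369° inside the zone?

Band width going east from +176.505° to -129.735°: ((-129.735 − 176.505) mod 360) = 53.760°.
Offset of -141.369° east of the west edge: ((-141.369 − 176.505) mod 360) = 42.126°.
42.126° ≤ 53.760° ⇒ inside.

Yes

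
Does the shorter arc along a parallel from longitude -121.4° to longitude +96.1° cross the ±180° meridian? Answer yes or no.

Yes

Naïve |96.1 − -121.4| = 217.5° > 180°, so the shorter arc goes the other way round — across 180°.
Signed shortest Δλ = ((96.1 − -121.4 + 180) mod 360) − 180 = -142.5°.
Going west by 142.5° from -121.4° passes through 180° before reaching +96.1°.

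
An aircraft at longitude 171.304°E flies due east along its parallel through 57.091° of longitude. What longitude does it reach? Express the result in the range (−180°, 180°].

Start at +171.304°; shift +57.091° → +228.395°.
+228.395° lies outside (−180°, 180°]; subtract 360° → -131.605°.

131.605°W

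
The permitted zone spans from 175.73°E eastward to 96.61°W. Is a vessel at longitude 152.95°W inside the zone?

Band width going east from +175.73° to -96.61°: ((-96.61 − 175.73) mod 360) = 87.66°.
Offset of -152.95° east of the west edge: ((-152.95 − 175.73) mod 360) = 31.32°.
31.32° ≤ 87.66° ⇒ inside.

Yes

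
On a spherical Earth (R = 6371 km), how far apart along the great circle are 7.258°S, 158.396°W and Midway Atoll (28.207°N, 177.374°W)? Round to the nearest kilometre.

4439 km

Δλ = -177.374 − -158.396 = -18.978°.
Δφ = 28.207 − -7.258 = 35.465°.
a = sin²(Δφ/2) + cos φ₁ · cos φ₂ · sin²(Δλ/2) = 0.116524.
c = 2·atan2(√a, √(1−a)) = 0.69672 rad → d = 6371·c ≈ 4438.79 km.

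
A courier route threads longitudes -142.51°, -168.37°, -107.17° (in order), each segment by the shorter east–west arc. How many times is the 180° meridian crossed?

0

Leg 1: -142.51° → -168.37°, shortest Δλ = -25.86° (west) — does not cross 180°.
Leg 2: -168.37° → -107.17°, shortest Δλ = 61.2° (east) — does not cross 180°.
Total crossings: 0.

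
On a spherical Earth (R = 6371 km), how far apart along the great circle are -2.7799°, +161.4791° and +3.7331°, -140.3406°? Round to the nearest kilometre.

Δλ = -140.3406 − 161.4791 = -301.8197°; wrapped into (−180°, 180°]: 58.1803°.
Δφ = 3.7331 − -2.7799 = 6.5130°.
a = sin²(Δφ/2) + cos φ₁ · cos φ₂ · sin²(Δλ/2) = 0.238824.
c = 2·atan2(√a, √(1−a)) = 1.02119 rad → d = 6371·c ≈ 6506.00 km.

6506 km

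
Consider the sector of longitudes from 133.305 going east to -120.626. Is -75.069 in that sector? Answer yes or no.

Band width going east from +133.305° to -120.626°: ((-120.626 − 133.305) mod 360) = 106.069°.
Offset of -75.069° east of the west edge: ((-75.069 − 133.305) mod 360) = 151.626°.
151.626° > 106.069° ⇒ outside.

No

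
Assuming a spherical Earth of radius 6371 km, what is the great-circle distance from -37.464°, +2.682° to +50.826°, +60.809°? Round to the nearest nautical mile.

Δλ = 60.809 − 2.682 = 58.127°.
Δφ = 50.826 − -37.464 = 88.290°.
a = sin²(Δφ/2) + cos φ₁ · cos φ₂ · sin²(Δλ/2) = 0.603397.
c = 2·atan2(√a, √(1−a)) = 1.77909 rad → d = 6371·c ≈ 11334.60 km ≈ 6120.20 nmi.

6120 nmi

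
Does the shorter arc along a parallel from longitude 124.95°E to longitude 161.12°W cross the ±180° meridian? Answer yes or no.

Naïve |-161.12 − 124.95| = 286.07° > 180°, so the shorter arc goes the other way round — across 180°.
Signed shortest Δλ = ((-161.12 − 124.95 + 180) mod 360) − 180 = 73.93°.
Going east by 73.93° from +124.95° passes through 180° before reaching -161.12°.

Yes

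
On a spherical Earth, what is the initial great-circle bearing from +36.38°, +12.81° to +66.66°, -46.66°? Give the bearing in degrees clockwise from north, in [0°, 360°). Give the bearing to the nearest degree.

331°

Δλ = -46.66 − 12.81 = -59.47°.
θ = atan2( sin Δλ · cos φ₂ , cos φ₁ · sin φ₂ − sin φ₁ · cos φ₂ · cos Δλ )
  = atan2(-0.34126, 0.61985) = -28.835° → normalised to [0°, 360°): 331.165°.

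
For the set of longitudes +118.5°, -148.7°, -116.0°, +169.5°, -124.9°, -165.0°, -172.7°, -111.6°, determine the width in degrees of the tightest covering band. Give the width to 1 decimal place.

Sort the longitudes: -172.7°, -165.0°, -148.7°, -124.9°, -116.0°, -111.6°, +118.5°, +169.5°.
Eastward gaps between consecutive values (wrapping around): 7.7°, 16.3°, 23.8°, 8.9°, 4.4°, 230.1°, 51.0°, 17.8°.
Largest gap = 230.1° ⇒ minimal covering band is its complement: 360° − 230.1° = 129.9°.
Band runs from +118.5° eastward to -111.6°, crossing the antimeridian.

129.9°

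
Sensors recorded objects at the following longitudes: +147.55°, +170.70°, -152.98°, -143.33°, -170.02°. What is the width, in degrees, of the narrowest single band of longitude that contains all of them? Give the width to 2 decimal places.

Sort the longitudes: -170.02°, -152.98°, -143.33°, +147.55°, +170.70°.
Eastward gaps between consecutive values (wrapping around): 17.04°, 9.65°, 290.88°, 23.15°, 19.28°.
Largest gap = 290.88° ⇒ minimal covering band is its complement: 360° − 290.88° = 69.12°.
Band runs from +147.55° eastward to -143.33°, crossing the antimeridian.

69.12°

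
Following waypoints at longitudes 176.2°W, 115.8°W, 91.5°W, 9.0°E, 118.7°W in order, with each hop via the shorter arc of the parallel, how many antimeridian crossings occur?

0

Leg 1: -176.2° → -115.8°, shortest Δλ = 60.4° (east) — does not cross 180°.
Leg 2: -115.8° → -91.5°, shortest Δλ = 24.3° (east) — does not cross 180°.
Leg 3: -91.5° → +9.0°, shortest Δλ = 100.5° (east) — does not cross 180°.
Leg 4: +9.0° → -118.7°, shortest Δλ = -127.7° (west) — does not cross 180°.
Total crossings: 0.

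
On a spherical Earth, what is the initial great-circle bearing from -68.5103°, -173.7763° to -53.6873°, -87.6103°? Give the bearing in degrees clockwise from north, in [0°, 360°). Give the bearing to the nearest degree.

114°

Δλ = -87.6103 − -173.7763 = 86.1660°.
θ = atan2( sin Δλ · cos φ₂ , cos φ₁ · sin φ₂ − sin φ₁ · cos φ₂ · cos Δλ )
  = atan2(0.59087, -0.25835) = 113.617° → normalised to [0°, 360°): 113.617°.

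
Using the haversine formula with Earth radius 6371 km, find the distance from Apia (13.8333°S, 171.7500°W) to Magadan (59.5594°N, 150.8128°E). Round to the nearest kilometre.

8825 km

Δλ = 150.8128 − -171.7500 = 322.5628°; wrapped into (−180°, 180°]: -37.4372°.
Δφ = 59.5594 − -13.8333 = 73.3927°.
a = sin²(Δφ/2) + cos φ₁ · cos φ₂ · sin²(Δλ/2) = 0.407761.
c = 2·atan2(√a, √(1−a)) = 1.38525 rad → d = 6371·c ≈ 8825.46 km.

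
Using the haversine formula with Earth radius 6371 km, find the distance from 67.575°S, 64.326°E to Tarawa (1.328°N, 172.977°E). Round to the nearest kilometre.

10924 km

Δλ = 172.977 − 64.326 = 108.651°.
Δφ = 1.328 − -67.575 = 68.903°.
a = sin²(Δφ/2) + cos φ₁ · cos φ₂ · sin²(Δλ/2) = 0.571693.
c = 2·atan2(√a, √(1−a)) = 1.71468 rad → d = 6371·c ≈ 10924.22 km.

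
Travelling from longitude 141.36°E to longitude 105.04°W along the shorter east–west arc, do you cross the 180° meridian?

Naïve |-105.04 − 141.36| = 246.4° > 180°, so the shorter arc goes the other way round — across 180°.
Signed shortest Δλ = ((-105.04 − 141.36 + 180) mod 360) − 180 = 113.6°.
Going east by 113.6° from +141.36° passes through 180° before reaching -105.04°.

Yes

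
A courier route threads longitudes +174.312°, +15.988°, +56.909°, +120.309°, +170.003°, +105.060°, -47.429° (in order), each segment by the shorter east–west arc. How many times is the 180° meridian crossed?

0

Leg 1: +174.312° → +15.988°, shortest Δλ = -158.324° (west) — does not cross 180°.
Leg 2: +15.988° → +56.909°, shortest Δλ = 40.921° (east) — does not cross 180°.
Leg 3: +56.909° → +120.309°, shortest Δλ = 63.4° (east) — does not cross 180°.
Leg 4: +120.309° → +170.003°, shortest Δλ = 49.694° (east) — does not cross 180°.
Leg 5: +170.003° → +105.060°, shortest Δλ = -64.943° (west) — does not cross 180°.
Leg 6: +105.060° → -47.429°, shortest Δλ = -152.489° (west) — does not cross 180°.
Total crossings: 0.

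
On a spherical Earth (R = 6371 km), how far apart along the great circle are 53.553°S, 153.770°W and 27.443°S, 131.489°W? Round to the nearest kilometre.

3429 km

Δλ = -131.489 − -153.770 = 22.281°.
Δφ = -27.443 − -53.553 = 26.110°.
a = sin²(Δφ/2) + cos φ₁ · cos φ₂ · sin²(Δλ/2) = 0.070707.
c = 2·atan2(√a, √(1−a)) = 0.53829 rad → d = 6371·c ≈ 3429.46 km.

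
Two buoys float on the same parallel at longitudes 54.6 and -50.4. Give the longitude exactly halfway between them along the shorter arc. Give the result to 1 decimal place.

+2.1°

Signed shortest Δλ from +54.6° to -50.4° is -105.0°.
Midpoint longitude = +54.6° + (-105.0°)/2 = +54.6° − 52.5° = +2.1°.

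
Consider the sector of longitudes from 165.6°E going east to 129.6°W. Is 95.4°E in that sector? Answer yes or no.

No

Band width going east from +165.6° to -129.6°: ((-129.6 − 165.6) mod 360) = 64.8°.
Offset of +95.4° east of the west edge: ((95.4 − 165.6) mod 360) = 289.8°.
289.8° > 64.8° ⇒ outside.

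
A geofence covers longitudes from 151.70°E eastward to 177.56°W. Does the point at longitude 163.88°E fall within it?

Yes

Band width going east from +151.70° to -177.56°: ((-177.56 − 151.70) mod 360) = 30.74°.
Offset of +163.88° east of the west edge: ((163.88 − 151.70) mod 360) = 12.18°.
12.18° ≤ 30.74° ⇒ inside.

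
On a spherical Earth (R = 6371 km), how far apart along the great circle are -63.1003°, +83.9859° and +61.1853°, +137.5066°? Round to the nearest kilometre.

Δλ = 137.5066 − 83.9859 = 53.5207°.
Δφ = 61.1853 − -63.1003 = 124.2856°.
a = sin²(Δφ/2) + cos φ₁ · cos φ₂ · sin²(Δλ/2) = 0.825868.
c = 2·atan2(√a, √(1−a)) = 2.28067 rad → d = 6371·c ≈ 14530.13 km.

14530 km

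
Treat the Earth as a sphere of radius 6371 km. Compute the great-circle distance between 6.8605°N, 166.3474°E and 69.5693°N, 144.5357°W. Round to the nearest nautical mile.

4215 nmi

Δλ = -144.5357 − 166.3474 = -310.8831°; wrapped into (−180°, 180°]: 49.1169°.
Δφ = 69.5693 − 6.8605 = 62.7088°.
a = sin²(Δφ/2) + cos φ₁ · cos φ₂ · sin²(Δλ/2) = 0.330611.
c = 2·atan2(√a, √(1−a)) = 1.22518 rad → d = 6371·c ≈ 7805.61 km ≈ 4214.69 nmi.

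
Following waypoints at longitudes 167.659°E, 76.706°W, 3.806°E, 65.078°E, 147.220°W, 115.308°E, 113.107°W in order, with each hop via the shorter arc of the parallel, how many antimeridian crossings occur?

Leg 1: +167.659° → -76.706°, shortest Δλ = 115.635° (east) — crosses 180°.
Leg 2: -76.706° → +3.806°, shortest Δλ = 80.512° (east) — does not cross 180°.
Leg 3: +3.806° → +65.078°, shortest Δλ = 61.272° (east) — does not cross 180°.
Leg 4: +65.078° → -147.220°, shortest Δλ = 147.702° (east) — crosses 180°.
Leg 5: -147.220° → +115.308°, shortest Δλ = -97.472° (west) — crosses 180°.
Leg 6: +115.308° → -113.107°, shortest Δλ = 131.585° (east) — crosses 180°.
Total crossings: 4.

4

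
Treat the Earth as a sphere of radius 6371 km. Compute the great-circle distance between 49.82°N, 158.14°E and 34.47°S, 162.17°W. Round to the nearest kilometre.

Δλ = -162.17 − 158.14 = -320.31°; wrapped into (−180°, 180°]: 39.69°.
Δφ = -34.47 − 49.82 = -84.29°.
a = sin²(Δφ/2) + cos φ₁ · cos φ₂ · sin²(Δλ/2) = 0.511553.
c = 2·atan2(√a, √(1−a)) = 1.59390 rad → d = 6371·c ≈ 10154.76 km.

10155 km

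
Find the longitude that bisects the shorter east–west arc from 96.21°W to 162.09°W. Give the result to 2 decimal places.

Signed shortest Δλ from -96.21° to -162.09° is -65.88°.
Midpoint longitude = -96.21° + (-65.88°)/2 = -96.21° − 32.94° = -129.15°.

129.15°W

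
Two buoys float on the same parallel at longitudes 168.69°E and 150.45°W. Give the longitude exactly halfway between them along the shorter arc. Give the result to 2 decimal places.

170.88°W

Signed shortest Δλ from +168.69° to -150.45° is +40.86°.
Midpoint longitude = +168.69° + (+40.86°)/2 = +168.69° + 20.43° = +189.12°.
Normalise into (−180°, 180°]: -170.88°.
(The naïve average (+168.69 + -150.45)/2 = 9.12° is on the wrong side of the globe.)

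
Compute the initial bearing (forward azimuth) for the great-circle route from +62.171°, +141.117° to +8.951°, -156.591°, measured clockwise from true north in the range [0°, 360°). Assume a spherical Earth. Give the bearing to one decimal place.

110.9°

Δλ = -156.591 − 141.117 = -297.708°; wrapped into (−180°, 180°]: 62.292°.
θ = atan2( sin Δλ · cos φ₂ , cos φ₁ · sin φ₂ − sin φ₁ · cos φ₂ · cos Δλ )
  = atan2(0.87455, -0.33355) = 110.877° → normalised to [0°, 360°): 110.877°.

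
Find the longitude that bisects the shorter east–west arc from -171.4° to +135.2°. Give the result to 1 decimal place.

+161.9°

Signed shortest Δλ from -171.4° to +135.2° is -53.4°.
Midpoint longitude = -171.4° + (-53.4°)/2 = -171.4° − 26.7° = -198.1°.
Normalise into (−180°, 180°]: +161.9°.
(The naïve average (-171.4 + +135.2)/2 = -18.1° is on the wrong side of the globe.)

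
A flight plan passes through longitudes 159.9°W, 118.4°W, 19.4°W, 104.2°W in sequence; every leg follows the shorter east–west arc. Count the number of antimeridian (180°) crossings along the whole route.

0

Leg 1: -159.9° → -118.4°, shortest Δλ = 41.5° (east) — does not cross 180°.
Leg 2: -118.4° → -19.4°, shortest Δλ = 99.0° (east) — does not cross 180°.
Leg 3: -19.4° → -104.2°, shortest Δλ = -84.8° (west) — does not cross 180°.
Total crossings: 0.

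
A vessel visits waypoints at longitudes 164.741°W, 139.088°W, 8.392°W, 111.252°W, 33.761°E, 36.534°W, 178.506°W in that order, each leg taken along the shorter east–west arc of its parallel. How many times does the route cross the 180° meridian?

0

Leg 1: -164.741° → -139.088°, shortest Δλ = 25.653° (east) — does not cross 180°.
Leg 2: -139.088° → -8.392°, shortest Δλ = 130.696° (east) — does not cross 180°.
Leg 3: -8.392° → -111.252°, shortest Δλ = -102.86° (west) — does not cross 180°.
Leg 4: -111.252° → +33.761°, shortest Δλ = 145.013° (east) — does not cross 180°.
Leg 5: +33.761° → -36.534°, shortest Δλ = -70.295° (west) — does not cross 180°.
Leg 6: -36.534° → -178.506°, shortest Δλ = -141.972° (west) — does not cross 180°.
Total crossings: 0.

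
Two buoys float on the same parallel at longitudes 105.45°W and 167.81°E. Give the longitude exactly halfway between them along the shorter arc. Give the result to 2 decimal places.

Signed shortest Δλ from -105.45° to +167.81° is -86.74°.
Midpoint longitude = -105.45° + (-86.74°)/2 = -105.45° − 43.37° = -148.82°.
(The naïve average (-105.45 + +167.81)/2 = 31.18° is on the wrong side of the globe.)

148.82°W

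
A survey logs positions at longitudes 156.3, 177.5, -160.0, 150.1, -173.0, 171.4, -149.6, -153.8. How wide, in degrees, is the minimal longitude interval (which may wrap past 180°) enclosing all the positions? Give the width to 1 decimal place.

Sort the longitudes: -173.0°, -160.0°, -153.8°, -149.6°, +150.1°, +156.3°, +171.4°, +177.5°.
Eastward gaps between consecutive values (wrapping around): 13.0°, 6.2°, 4.2°, 299.7°, 6.2°, 15.1°, 6.1°, 9.5°.
Largest gap = 299.7° ⇒ minimal covering band is its complement: 360° − 299.7° = 60.3°.
Band runs from +150.1° eastward to -149.6°, crossing the antimeridian.

60.3°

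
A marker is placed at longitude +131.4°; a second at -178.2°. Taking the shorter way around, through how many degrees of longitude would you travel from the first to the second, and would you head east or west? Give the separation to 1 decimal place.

Raw difference: -178.2 − 131.4 = -309.6°.
Normalise into (−180°, 180°]: -309.6° + 360° = 50.4°.
Positive ⇒ the second point lies to the east; separation 50.4°.

50.4° east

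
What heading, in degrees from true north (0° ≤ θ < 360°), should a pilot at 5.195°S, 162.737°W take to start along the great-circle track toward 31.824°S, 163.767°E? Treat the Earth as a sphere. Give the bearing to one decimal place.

Δλ = 163.767 − -162.737 = 326.504°; wrapped into (−180°, 180°]: -33.496°.
θ = atan2( sin Δλ · cos φ₂ , cos φ₁ · sin φ₂ − sin φ₁ · cos φ₂ · cos Δλ )
  = atan2(-0.46892, -0.46099) = -134.512° → normalised to [0°, 360°): 225.488°.

225.5°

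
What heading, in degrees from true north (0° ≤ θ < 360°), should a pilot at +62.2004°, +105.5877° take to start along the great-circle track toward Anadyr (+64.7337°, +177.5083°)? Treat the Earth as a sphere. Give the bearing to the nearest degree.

Δλ = 177.5083 − 105.5877 = 71.9206°.
θ = atan2( sin Δλ · cos φ₂ , cos φ₁ · sin φ₂ − sin φ₁ · cos φ₂ · cos Δλ )
  = atan2(0.40575, 0.30459) = 53.105° → normalised to [0°, 360°): 53.105°.

53°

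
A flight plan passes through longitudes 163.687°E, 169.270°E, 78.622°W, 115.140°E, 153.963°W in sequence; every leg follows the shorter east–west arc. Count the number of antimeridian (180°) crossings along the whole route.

Leg 1: +163.687° → +169.270°, shortest Δλ = 5.583° (east) — does not cross 180°.
Leg 2: +169.270° → -78.622°, shortest Δλ = 112.108° (east) — crosses 180°.
Leg 3: -78.622° → +115.140°, shortest Δλ = -166.238° (west) — crosses 180°.
Leg 4: +115.140° → -153.963°, shortest Δλ = 90.897° (east) — crosses 180°.
Total crossings: 3.

3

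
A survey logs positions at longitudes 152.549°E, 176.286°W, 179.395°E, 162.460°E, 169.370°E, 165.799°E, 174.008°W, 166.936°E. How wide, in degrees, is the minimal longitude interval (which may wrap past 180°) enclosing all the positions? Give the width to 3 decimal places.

33.443°

Sort the longitudes: -176.286°, -174.008°, +152.549°, +162.460°, +165.799°, +166.936°, +169.370°, +179.395°.
Eastward gaps between consecutive values (wrapping around): 2.278°, 326.557°, 9.911°, 3.339°, 1.137°, 2.434°, 10.025°, 4.319°.
Largest gap = 326.557° ⇒ minimal covering band is its complement: 360° − 326.557° = 33.443°.
Band runs from +152.549° eastward to -174.008°, crossing the antimeridian.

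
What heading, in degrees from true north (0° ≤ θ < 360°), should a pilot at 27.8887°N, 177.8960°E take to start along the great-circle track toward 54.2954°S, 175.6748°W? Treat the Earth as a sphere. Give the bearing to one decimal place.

Δλ = -175.6748 − 177.8960 = -353.5708°; wrapped into (−180°, 180°]: 6.4292°.
θ = atan2( sin Δλ · cos φ₂ , cos φ₁ · sin φ₂ − sin φ₁ · cos φ₂ · cos Δλ )
  = atan2(0.06535, -0.98899) = 176.220° → normalised to [0°, 360°): 176.220°.

176.2°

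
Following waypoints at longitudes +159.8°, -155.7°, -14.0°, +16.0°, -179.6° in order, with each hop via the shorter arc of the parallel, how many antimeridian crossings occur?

Leg 1: +159.8° → -155.7°, shortest Δλ = 44.5° (east) — crosses 180°.
Leg 2: -155.7° → -14.0°, shortest Δλ = 141.7° (east) — does not cross 180°.
Leg 3: -14.0° → +16.0°, shortest Δλ = 30.0° (east) — does not cross 180°.
Leg 4: +16.0° → -179.6°, shortest Δλ = 164.4° (east) — crosses 180°.
Total crossings: 2.

2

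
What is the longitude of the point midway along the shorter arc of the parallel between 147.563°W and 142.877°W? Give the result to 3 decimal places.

Signed shortest Δλ from -147.563° to -142.877° is +4.686°.
Midpoint longitude = -147.563° + (+4.686°)/2 = -147.563° + 2.343° = -145.220°.

145.220°W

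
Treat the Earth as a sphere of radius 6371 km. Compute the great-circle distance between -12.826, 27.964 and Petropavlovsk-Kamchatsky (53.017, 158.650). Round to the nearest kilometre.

Δλ = 158.650 − 27.964 = 130.686°.
Δφ = 53.017 − -12.826 = 65.843°.
a = sin²(Δφ/2) + cos φ₁ · cos φ₂ · sin²(Δλ/2) = 0.779860.
c = 2·atan2(√a, √(1−a)) = 2.16485 rad → d = 6371·c ≈ 13792.23 km.

13792 km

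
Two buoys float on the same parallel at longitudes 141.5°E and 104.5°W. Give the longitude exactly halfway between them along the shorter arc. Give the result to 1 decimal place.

161.5°W

Signed shortest Δλ from +141.5° to -104.5° is +114.0°.
Midpoint longitude = +141.5° + (+114.0°)/2 = +141.5° + 57.0° = +198.5°.
Normalise into (−180°, 180°]: -161.5°.
(The naïve average (+141.5 + -104.5)/2 = 18.5° is on the wrong side of the globe.)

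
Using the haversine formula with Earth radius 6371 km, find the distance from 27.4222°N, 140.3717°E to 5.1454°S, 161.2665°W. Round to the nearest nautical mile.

3903 nmi

Δλ = -161.2665 − 140.3717 = -301.6382°; wrapped into (−180°, 180°]: 58.3618°.
Δφ = -5.1454 − 27.4222 = -32.5676°.
a = sin²(Δφ/2) + cos φ₁ · cos φ₂ · sin²(Δλ/2) = 0.288783.
c = 2·atan2(√a, √(1−a)) = 1.13467 rad → d = 6371·c ≈ 7228.97 km ≈ 3903.33 nmi.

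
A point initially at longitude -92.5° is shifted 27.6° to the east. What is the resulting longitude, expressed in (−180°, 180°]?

-64.9°

Start at -92.5°; shift +27.6° → -64.9°.
-64.9° already lies in (−180°, 180°].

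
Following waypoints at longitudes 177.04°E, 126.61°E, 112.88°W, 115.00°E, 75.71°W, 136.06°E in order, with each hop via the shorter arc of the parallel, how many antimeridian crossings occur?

Leg 1: +177.04° → +126.61°, shortest Δλ = -50.43° (west) — does not cross 180°.
Leg 2: +126.61° → -112.88°, shortest Δλ = 120.51° (east) — crosses 180°.
Leg 3: -112.88° → +115.00°, shortest Δλ = -132.12° (west) — crosses 180°.
Leg 4: +115.00° → -75.71°, shortest Δλ = 169.29° (east) — crosses 180°.
Leg 5: -75.71° → +136.06°, shortest Δλ = -148.23° (west) — crosses 180°.
Total crossings: 4.

4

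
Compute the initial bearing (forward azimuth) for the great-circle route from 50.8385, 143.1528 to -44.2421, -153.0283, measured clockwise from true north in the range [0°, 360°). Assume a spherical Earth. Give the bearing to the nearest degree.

137°

Δλ = -153.0283 − 143.1528 = -296.1811°; wrapped into (−180°, 180°]: 63.8189°.
θ = atan2( sin Δλ · cos φ₂ , cos φ₁ · sin φ₂ − sin φ₁ · cos φ₂ · cos Δλ )
  = atan2(0.64290, -0.68568) = 136.844° → normalised to [0°, 360°): 136.844°.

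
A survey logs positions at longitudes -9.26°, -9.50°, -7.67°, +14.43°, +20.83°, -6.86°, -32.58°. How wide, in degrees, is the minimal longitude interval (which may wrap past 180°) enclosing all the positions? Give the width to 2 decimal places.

53.41°

Sort the longitudes: -32.58°, -9.50°, -9.26°, -7.67°, -6.86°, +14.43°, +20.83°.
Eastward gaps between consecutive values (wrapping around): 23.08°, 0.24°, 1.59°, 0.81°, 21.29°, 6.40°, 306.59°.
Largest gap = 306.59° ⇒ minimal covering band is its complement: 360° − 306.59° = 53.41°.
Band runs from -32.58° eastward to +20.83°.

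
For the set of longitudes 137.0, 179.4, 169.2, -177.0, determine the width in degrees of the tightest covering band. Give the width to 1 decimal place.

46.0°

Sort the longitudes: -177.0°, +137.0°, +169.2°, +179.4°.
Eastward gaps between consecutive values (wrapping around): 314.0°, 32.2°, 10.2°, 3.6°.
Largest gap = 314.0° ⇒ minimal covering band is its complement: 360° − 314.0° = 46.0°.
Band runs from +137.0° eastward to -177.0°, crossing the antimeridian.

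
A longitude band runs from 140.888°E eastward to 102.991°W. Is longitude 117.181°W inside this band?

Yes

Band width going east from +140.888° to -102.991°: ((-102.991 − 140.888) mod 360) = 116.121°.
Offset of -117.181° east of the west edge: ((-117.181 − 140.888) mod 360) = 101.931°.
101.931° ≤ 116.121° ⇒ inside.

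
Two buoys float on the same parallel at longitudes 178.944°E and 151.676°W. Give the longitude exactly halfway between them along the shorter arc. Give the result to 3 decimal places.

Signed shortest Δλ from +178.944° to -151.676° is +29.380°.
Midpoint longitude = +178.944° + (+29.380°)/2 = +178.944° + 14.690° = +193.634°.
Normalise into (−180°, 180°]: -166.366°.
(The naïve average (+178.944 + -151.676)/2 = 13.634° is on the wrong side of the globe.)

166.366°W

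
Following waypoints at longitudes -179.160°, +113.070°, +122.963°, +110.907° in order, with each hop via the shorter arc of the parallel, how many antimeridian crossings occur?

1

Leg 1: -179.160° → +113.070°, shortest Δλ = -67.77° (west) — crosses 180°.
Leg 2: +113.070° → +122.963°, shortest Δλ = 9.893° (east) — does not cross 180°.
Leg 3: +122.963° → +110.907°, shortest Δλ = -12.056° (west) — does not cross 180°.
Total crossings: 1.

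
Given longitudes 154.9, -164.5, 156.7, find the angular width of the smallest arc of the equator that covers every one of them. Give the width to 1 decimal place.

Sort the longitudes: -164.5°, +154.9°, +156.7°.
Eastward gaps between consecutive values (wrapping around): 319.4°, 1.8°, 38.8°.
Largest gap = 319.4° ⇒ minimal covering band is its complement: 360° − 319.4° = 40.6°.
Band runs from +154.9° eastward to -164.5°, crossing the antimeridian.

40.6°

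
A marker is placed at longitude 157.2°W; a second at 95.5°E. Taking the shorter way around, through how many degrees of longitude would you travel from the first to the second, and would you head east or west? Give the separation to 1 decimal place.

107.3° west

Raw difference: 95.5 − -157.2 = 252.7°.
Normalise into (−180°, 180°]: 252.7° − 360° = -107.3°.
Negative ⇒ the second point lies to the west; separation 107.3°.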